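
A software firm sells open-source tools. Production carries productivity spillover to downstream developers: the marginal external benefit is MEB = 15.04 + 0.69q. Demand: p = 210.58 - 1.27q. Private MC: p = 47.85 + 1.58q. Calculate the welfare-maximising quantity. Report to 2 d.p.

q* = 82.30

Social marginal cost = private MC − MEB = 32.81 + 0.89q.
Set SMC = demand: 32.81 + 0.89q = 210.58 - 1.27q → q* = 82.3009.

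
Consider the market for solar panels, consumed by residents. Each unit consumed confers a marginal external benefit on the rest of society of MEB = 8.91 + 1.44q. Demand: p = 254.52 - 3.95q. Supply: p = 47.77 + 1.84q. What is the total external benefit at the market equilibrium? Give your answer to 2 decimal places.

Market equilibrium (private): 47.77 + 1.84q = 254.52 - 3.95q → q_m = 35.7081.
Total external benefit = ∫₀^{q_m} (8.91 + 1.44q) dq = 8.91×35.7081 + ½×1.44×35.7081² = 1236.2084.

1236.21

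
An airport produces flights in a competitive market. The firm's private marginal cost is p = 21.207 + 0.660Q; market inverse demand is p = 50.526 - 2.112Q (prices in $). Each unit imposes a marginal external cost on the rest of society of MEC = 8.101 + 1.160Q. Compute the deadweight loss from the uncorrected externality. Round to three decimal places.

Market equilibrium (private): 21.207 + 0.660Q = 50.526 - 2.112Q → Q_m = 10.5768.
Social marginal cost = private MC + MEC = 29.308 + 1.820Q.
Set SMC = demand: 29.308 + 1.820Q = 50.526 - 2.112Q → Q* = 5.3962.
The welfare-loss triangle has base |Q_m − Q*| and height MEC(Q_m) (the vertical gap between SMC and demand is zero at Q* and MEC at Q_m).
DWL = ½ × 5.1806 × 20.3701 = 52.7647.

DWL = $52.765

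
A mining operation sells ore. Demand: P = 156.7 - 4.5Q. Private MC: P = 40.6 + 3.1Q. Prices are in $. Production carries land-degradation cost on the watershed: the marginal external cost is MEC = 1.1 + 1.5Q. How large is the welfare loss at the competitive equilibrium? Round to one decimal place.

Market equilibrium (private): 40.6 + 3.1Q = 156.7 - 4.5Q → Q_m = 15.2763.
Social marginal cost = private MC + MEC = 41.7 + 4.6Q.
Set SMC = demand: 41.7 + 4.6Q = 156.7 - 4.5Q → Q* = 12.6374.
Height of the DWL triangle at Q_m is SMC(Q_m) − demand(Q_m) = MEC(Q_m) = 24.0145.
DWL = ½ × 2.6389 × 24.0145 = 31.6859.

DWL = $31.7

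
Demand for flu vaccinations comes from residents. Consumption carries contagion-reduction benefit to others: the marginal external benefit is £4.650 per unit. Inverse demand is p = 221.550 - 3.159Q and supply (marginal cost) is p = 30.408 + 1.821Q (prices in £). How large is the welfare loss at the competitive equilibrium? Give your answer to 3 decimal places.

DWL = £2.171

Market equilibrium (private): 30.408 + 1.821Q = 221.550 - 3.159Q → Q_m = 38.3819.
Social marginal benefit = demand + MEB = 226.200 - 3.159Q.
Set SMB = MC: 226.200 - 3.159Q = 30.408 + 1.821Q → Q* = 39.3157.
Between Q* and Q_m the wedge SMB − MC runs linearly from 0 to MEB(Q_m), so the loss is a triangle.
DWL = ½ × 0.9338 × 4.6500 = 2.1711.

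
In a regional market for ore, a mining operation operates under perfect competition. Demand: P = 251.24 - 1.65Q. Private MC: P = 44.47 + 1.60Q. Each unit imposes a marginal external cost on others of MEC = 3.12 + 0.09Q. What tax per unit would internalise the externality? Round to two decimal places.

Social marginal cost = private MC + MEC = 47.59 + 1.69Q.
Set SMC = demand: 47.59 + 1.69Q = 251.24 - 1.65Q → Q* = 60.9731.
The Pigouvian tax equals MEC at Q*: 3.12 + 0.09×60.9731 = 8.6076.

tax = 8.61 per unit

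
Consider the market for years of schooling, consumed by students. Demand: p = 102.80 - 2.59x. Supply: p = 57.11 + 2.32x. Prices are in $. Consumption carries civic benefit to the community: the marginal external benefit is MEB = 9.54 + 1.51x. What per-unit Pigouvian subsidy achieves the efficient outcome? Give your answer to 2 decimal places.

subsidy = $34.07 per unit

Social marginal benefit = demand + MEB = 112.34 - 1.08x.
Set SMB = MC: 112.34 - 1.08x = 57.11 + 2.32x → x* = 16.2441.
The Pigouvian subsidy equals MEB at x*: 9.54 + 1.51×16.2441 = 34.0686.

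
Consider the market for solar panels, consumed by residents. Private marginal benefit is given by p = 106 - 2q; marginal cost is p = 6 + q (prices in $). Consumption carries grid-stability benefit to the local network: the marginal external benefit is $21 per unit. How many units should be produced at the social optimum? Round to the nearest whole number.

Social marginal benefit = demand + MEB = 127 - 2q.
Set SMB = MC: 127 - 2q = 6 + q → q* = 40.3333.

q* = 40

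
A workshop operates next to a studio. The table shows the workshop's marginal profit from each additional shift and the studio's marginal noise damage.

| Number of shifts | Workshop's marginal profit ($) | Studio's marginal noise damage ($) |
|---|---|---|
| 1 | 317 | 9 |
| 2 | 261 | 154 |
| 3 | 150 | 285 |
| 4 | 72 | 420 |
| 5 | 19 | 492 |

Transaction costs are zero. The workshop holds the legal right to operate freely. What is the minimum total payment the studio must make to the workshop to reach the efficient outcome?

$241

Left alone the workshop would choose level 5 (marginal profit stays positive).
Efficient level: k* = 2 (marginal profit ≥ marginal noise damage through 2).
The studio must at least cover the workshop's forgone profit from cutting 5→2: 150 + 72 + 19 = 241.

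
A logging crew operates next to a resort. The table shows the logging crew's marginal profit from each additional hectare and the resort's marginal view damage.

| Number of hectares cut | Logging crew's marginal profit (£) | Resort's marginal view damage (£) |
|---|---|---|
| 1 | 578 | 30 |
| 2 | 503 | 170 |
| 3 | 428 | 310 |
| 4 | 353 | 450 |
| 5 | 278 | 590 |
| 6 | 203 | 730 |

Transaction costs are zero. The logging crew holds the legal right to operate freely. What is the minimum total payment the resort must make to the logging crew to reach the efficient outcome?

£834

Left alone the logging crew would choose level 6 (marginal profit stays positive).
Efficient level: k* = 3 (marginal profit ≥ marginal view damage through 3).
The resort must at least cover the logging crew's forgone profit from cutting 6→3: 353 + 278 + 203 = 834.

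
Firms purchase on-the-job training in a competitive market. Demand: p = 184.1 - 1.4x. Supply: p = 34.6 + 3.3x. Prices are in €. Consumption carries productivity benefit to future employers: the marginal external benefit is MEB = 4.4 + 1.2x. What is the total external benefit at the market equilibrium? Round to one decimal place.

Market equilibrium (private): 34.6 + 3.3x = 184.1 - 1.4x → x_m = 31.8085.
Total external benefit = ∫₀^{x_m} (4.4 + 1.2x) dx = 4.4×31.8085 + ½×1.2×31.8085² = 747.0258.

€747.0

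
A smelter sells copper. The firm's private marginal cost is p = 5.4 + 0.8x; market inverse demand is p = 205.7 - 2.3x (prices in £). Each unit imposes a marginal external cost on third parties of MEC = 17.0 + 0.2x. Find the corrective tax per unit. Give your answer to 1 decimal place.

Social marginal cost = private MC + MEC = 22.4 + x.
Set SMC = demand: 22.4 + x = 205.7 - 2.3x → x* = 55.5455.
The Pigouvian tax equals MEC at x*: 17.0 + 0.2×55.5455 = 28.1091.

tax = £28.1 per unit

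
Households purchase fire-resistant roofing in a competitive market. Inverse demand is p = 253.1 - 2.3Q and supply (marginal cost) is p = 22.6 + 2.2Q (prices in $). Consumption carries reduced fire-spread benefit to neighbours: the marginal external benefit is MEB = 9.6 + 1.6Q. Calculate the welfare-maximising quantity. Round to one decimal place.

Q* = 82.8

Social marginal benefit = demand + MEB = 262.7 - 0.7Q.
Set SMB = MC: 262.7 - 0.7Q = 22.6 + 2.2Q → Q* = 82.7931.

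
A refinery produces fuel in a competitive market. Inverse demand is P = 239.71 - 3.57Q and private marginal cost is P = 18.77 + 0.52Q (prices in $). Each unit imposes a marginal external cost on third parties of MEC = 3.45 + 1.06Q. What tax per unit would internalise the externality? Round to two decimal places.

Social marginal cost = private MC + MEC = 22.22 + 1.58Q.
Set SMC = demand: 22.22 + 1.58Q = 239.71 - 3.57Q → Q* = 42.2311.
The Pigouvian tax equals MEC at Q*: 3.45 + 1.06×42.2311 = 48.2150.

tax = $48.21 per unit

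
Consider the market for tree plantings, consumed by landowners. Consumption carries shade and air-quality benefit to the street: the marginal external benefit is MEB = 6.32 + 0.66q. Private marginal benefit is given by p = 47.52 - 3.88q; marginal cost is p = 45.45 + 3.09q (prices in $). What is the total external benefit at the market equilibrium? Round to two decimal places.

Market equilibrium (private): 45.45 + 3.09q = 47.52 - 3.88q → q_m = 0.2970.
Total external benefit = ∫₀^{q_m} (6.32 + 0.66q) dq = 6.32×0.2970 + ½×0.66×0.2970² = 1.9061.

$1.91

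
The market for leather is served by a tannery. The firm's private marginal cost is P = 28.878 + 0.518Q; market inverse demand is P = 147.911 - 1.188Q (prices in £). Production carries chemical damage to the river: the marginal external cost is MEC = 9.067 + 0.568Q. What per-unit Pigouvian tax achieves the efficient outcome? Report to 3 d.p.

tax = £36.534 per unit

Social marginal cost = private MC + MEC = 37.945 + 1.086Q.
Set SMC = demand: 37.945 + 1.086Q = 147.911 - 1.188Q → Q* = 48.3580.
The Pigouvian tax equals MEC at Q*: 9.067 + 0.568×48.3580 = 36.5343.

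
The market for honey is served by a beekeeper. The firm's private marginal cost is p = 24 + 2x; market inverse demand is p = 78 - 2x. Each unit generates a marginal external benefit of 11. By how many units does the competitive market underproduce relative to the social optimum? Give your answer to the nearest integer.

3 units

Market equilibrium (private): 24 + 2x = 78 - 2x → x_m = 13.5000.
Social marginal cost = private MC − MEB = 13 + 2x.
Set SMC = demand: 13 + 2x = 78 - 2x → x* = 16.2500.
Gap = |13.5000 − 16.2500| = 2.7500.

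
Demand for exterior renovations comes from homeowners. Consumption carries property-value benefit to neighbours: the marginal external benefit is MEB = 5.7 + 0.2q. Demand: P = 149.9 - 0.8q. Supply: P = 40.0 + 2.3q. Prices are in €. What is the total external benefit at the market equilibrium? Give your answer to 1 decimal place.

€327.8

Market equilibrium (private): 40.0 + 2.3q = 149.9 - 0.8q → q_m = 35.4516.
Total external benefit = ∫₀^{q_m} (5.7 + 0.2q) dq = 5.7×35.4516 + ½×0.2×35.4516² = 327.7557.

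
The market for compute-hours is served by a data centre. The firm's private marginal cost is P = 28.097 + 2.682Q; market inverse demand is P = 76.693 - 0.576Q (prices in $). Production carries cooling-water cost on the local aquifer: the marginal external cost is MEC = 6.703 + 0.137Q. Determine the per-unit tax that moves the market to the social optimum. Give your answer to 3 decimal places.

tax = $8.394 per unit

Social marginal cost = private MC + MEC = 34.800 + 2.819Q.
Set SMC = demand: 34.800 + 2.819Q = 76.693 - 0.576Q → Q* = 12.3396.
The Pigouvian tax equals MEC at Q*: 6.703 + 0.137×12.3396 = 8.3935.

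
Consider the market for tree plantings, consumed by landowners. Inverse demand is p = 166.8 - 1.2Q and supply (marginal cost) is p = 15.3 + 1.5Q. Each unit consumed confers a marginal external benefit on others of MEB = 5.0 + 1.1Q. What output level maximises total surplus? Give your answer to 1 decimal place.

Q* = 97.8

Social marginal benefit = demand + MEB = 171.8 - 0.1Q.
Set SMB = MC: 171.8 - 0.1Q = 15.3 + 1.5Q → Q* = 97.8125.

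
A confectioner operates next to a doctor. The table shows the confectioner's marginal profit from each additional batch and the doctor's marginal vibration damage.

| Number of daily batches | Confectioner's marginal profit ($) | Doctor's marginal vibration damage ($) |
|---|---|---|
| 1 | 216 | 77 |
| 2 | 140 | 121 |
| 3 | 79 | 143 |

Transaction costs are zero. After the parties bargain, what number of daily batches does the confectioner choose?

Bargaining reaches the level where marginal profit last exceeds marginal vibration damage.
That holds through level 2 (140 ≥ 121) but not at 3 (79 < 143).

2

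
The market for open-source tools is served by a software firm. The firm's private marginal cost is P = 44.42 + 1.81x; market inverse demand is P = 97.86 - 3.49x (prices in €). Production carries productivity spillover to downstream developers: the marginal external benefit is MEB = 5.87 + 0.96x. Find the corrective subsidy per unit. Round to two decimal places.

Social marginal cost = private MC − MEB = 38.55 + 0.85x.
Set SMC = demand: 38.55 + 0.85x = 97.86 - 3.49x → x* = 13.6659.
The Pigouvian subsidy equals MEB at x*: 5.87 + 0.96×13.6659 = 18.9893.

subsidy = €18.99 per unit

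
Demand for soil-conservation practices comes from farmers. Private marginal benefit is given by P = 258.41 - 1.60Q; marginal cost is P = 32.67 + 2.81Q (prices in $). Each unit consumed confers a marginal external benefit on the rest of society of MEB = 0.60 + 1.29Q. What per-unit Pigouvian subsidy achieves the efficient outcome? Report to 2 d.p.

Social marginal benefit = demand + MEB = 259.01 - 0.31Q.
Set SMB = MC: 259.01 - 0.31Q = 32.67 + 2.81Q → Q* = 72.5449.
The Pigouvian subsidy equals MEB at Q*: 0.60 + 1.29×72.5449 = 94.1829.

subsidy = $94.18 per unit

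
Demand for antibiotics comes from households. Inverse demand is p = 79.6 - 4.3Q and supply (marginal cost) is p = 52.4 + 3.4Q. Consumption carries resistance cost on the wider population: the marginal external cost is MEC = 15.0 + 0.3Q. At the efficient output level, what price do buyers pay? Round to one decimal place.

P = 73.0

Social marginal benefit = demand − MEC = 64.6 - 4.6Q.
Set SMB = MC: 64.6 - 4.6Q = 52.4 + 3.4Q → Q* = 1.5250.
Consumer price on the demand curve at Q*: 79.6 − 4.3×1.5250 = 73.0425.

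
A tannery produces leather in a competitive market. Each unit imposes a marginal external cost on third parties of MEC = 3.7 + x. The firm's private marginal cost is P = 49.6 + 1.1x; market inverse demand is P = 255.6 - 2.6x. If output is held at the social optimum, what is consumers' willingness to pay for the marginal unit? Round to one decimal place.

P = 143.7

Social marginal cost = private MC + MEC = 53.3 + 2.1x.
Set SMC = demand: 53.3 + 2.1x = 255.6 - 2.6x → x* = 43.0426.
Consumer price on the demand curve at x*: 255.6 − 2.6×43.0426 = 143.6892.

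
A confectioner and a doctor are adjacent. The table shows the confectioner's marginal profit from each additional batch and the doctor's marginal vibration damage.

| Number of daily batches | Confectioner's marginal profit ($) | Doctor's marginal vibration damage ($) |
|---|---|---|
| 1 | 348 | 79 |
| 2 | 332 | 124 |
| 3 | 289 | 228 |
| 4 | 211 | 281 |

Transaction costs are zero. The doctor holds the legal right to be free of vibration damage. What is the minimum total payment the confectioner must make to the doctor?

Efficient level: marginal profit ≥ marginal vibration damage through level 3, so k* = 3.
With the doctor holding the right, the confectioner must at least compensate total damage at k*: 79 + 124 + 228 = 431.

$431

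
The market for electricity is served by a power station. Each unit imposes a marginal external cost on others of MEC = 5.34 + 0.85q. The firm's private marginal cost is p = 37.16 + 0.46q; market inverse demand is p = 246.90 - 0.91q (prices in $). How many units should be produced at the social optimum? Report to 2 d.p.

Social marginal cost = private MC + MEC = 42.50 + 1.31q.
Set SMC = demand: 42.50 + 1.31q = 246.90 - 0.91q → q* = 92.0721.

q* = 92.07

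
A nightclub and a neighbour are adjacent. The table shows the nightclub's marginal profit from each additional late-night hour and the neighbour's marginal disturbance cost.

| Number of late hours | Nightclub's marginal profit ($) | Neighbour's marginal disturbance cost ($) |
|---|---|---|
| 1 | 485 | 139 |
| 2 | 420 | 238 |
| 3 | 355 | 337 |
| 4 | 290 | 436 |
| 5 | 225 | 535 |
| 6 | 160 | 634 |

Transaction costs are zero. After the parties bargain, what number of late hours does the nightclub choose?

Bargaining reaches the level where marginal profit last exceeds marginal disturbance cost.
That holds through level 3 (355 ≥ 337) but not at 4 (290 < 436).

3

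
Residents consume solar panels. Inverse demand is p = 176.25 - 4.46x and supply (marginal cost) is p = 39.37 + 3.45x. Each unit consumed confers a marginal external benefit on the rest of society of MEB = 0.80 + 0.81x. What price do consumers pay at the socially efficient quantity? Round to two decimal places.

Social marginal benefit = demand + MEB = 177.05 - 3.65x.
Set SMB = MC: 177.05 - 3.65x = 39.37 + 3.45x → x* = 19.3915.
Consumer price on the demand curve at x*: 176.25 − 4.46×19.3915 = 89.7639.

P = 89.76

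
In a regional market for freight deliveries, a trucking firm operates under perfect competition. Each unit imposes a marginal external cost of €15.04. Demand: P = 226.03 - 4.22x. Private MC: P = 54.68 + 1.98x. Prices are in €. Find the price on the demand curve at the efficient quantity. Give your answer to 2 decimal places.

Social marginal cost = private MC + MEC = 69.72 + 1.98x.
Set SMC = demand: 69.72 + 1.98x = 226.03 - 4.22x → x* = 25.2113.
Consumer price on the demand curve at x*: 226.03 − 4.22×25.2113 = 119.6383.

P = €119.64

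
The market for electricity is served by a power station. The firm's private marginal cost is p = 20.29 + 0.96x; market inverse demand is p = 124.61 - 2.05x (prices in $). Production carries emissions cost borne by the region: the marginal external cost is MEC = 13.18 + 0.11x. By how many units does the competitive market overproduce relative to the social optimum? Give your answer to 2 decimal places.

5.45 units

Market equilibrium (private): 20.29 + 0.96x = 124.61 - 2.05x → x_m = 34.6578.
Social marginal cost = private MC + MEC = 33.47 + 1.07x.
Set SMC = demand: 33.47 + 1.07x = 124.61 - 2.05x → x* = 29.2115.
Gap = |34.6578 − 29.2115| = 5.4463.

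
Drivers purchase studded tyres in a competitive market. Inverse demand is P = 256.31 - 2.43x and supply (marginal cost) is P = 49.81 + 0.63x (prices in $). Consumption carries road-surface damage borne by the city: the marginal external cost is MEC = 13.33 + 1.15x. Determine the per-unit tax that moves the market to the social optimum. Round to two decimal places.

Social marginal benefit = demand − MEC = 242.98 - 3.58x.
Set SMB = MC: 242.98 - 3.58x = 49.81 + 0.63x → x* = 45.8836.
The Pigouvian tax equals MEC at x*: 13.33 + 1.15×45.8836 = 66.0961.

tax = $66.10 per unit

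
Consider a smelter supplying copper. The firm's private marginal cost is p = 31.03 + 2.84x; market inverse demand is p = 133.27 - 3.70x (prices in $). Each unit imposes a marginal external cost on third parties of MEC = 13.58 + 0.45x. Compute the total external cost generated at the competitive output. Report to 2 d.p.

$267.28

Market equilibrium (private): 31.03 + 2.84x = 133.27 - 3.70x → x_m = 15.6330.
Total external cost = ∫₀^{x_m} (13.58 + 0.45x) dx = 13.58×15.6330 + ½×0.45×15.6330² = 267.2840.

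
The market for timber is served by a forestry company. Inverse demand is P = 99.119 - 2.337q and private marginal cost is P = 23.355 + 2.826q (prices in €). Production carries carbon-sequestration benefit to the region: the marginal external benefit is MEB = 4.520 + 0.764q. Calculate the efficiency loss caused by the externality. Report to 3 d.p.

DWL = €28.128

Market equilibrium (private): 23.355 + 2.826q = 99.119 - 2.337q → q_m = 14.6744.
Social marginal cost = private MC − MEB = 18.835 + 2.062q.
Set SMC = demand: 18.835 + 2.062q = 99.119 - 2.337q → q* = 18.2505.
The welfare-loss triangle has base |q_m − q*| and height MEB(q_m) (the vertical gap between SMC and demand is zero at q* and MEB at q_m).
DWL = ½ × 3.5761 × 15.7313 = 28.1284.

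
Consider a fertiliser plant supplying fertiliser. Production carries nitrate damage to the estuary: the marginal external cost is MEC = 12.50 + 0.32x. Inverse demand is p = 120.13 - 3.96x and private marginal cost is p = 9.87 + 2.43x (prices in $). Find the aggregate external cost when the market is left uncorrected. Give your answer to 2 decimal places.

$263.33

Market equilibrium (private): 9.87 + 2.43x = 120.13 - 3.96x → x_m = 17.2551.
Total external cost = ∫₀^{x_m} (12.50 + 0.32x) dx = 12.50×17.2551 + ½×0.32×17.2551² = 263.3269.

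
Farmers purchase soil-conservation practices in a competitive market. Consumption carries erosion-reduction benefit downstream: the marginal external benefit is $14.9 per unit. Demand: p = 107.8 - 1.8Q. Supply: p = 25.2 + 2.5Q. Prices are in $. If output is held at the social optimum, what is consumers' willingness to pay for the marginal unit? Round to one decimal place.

Social marginal benefit = demand + MEB = 122.7 - 1.8Q.
Set SMB = MC: 122.7 - 1.8Q = 25.2 + 2.5Q → Q* = 22.6744.
Consumer price on the demand curve at Q*: 107.8 − 1.8×22.6744 = 66.9861.

P = $67.0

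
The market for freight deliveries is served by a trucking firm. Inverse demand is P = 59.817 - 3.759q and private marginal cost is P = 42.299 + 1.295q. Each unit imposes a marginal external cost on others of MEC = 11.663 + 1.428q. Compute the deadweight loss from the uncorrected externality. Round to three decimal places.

DWL = 21.288

Market equilibrium (private): 42.299 + 1.295q = 59.817 - 3.759q → q_m = 3.4662.
Social marginal cost = private MC + MEC = 53.962 + 2.723q.
Set SMC = demand: 53.962 + 2.723q = 59.817 - 3.759q → q* = 0.9033.
Between q* and q_m the wedge SMC − demand runs linearly from 0 to MEC(q_m), so the loss is a triangle.
DWL = ½ × 2.5629 × 16.6127 = 21.2883.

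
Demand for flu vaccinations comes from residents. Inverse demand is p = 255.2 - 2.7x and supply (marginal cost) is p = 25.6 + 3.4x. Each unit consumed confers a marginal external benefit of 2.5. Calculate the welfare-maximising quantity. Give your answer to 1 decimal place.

Social marginal benefit = demand + MEB = 257.7 - 2.7x.
Set SMB = MC: 257.7 - 2.7x = 25.6 + 3.4x → x* = 38.0492.

x* = 38.0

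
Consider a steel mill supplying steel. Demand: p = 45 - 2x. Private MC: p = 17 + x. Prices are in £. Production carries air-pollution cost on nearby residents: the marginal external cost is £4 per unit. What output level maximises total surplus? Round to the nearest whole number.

Social marginal cost = private MC + MEC = 21 + x.
Set SMC = demand: 21 + x = 45 - 2x → x* = 8.0000.

x* = 8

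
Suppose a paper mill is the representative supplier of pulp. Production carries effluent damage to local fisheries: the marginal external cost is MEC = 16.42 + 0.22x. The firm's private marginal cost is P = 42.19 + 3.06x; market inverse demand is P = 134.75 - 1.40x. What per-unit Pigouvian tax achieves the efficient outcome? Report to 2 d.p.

Social marginal cost = private MC + MEC = 58.61 + 3.28x.
Set SMC = demand: 58.61 + 3.28x = 134.75 - 1.40x → x* = 16.2692.
The Pigouvian tax equals MEC at x*: 16.42 + 0.22×16.2692 = 19.9992.

tax = 20.00 per unit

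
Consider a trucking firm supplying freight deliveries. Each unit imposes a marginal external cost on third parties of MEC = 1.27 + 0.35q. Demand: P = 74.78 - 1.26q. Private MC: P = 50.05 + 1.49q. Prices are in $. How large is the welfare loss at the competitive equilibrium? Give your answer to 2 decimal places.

DWL = $3.15

Market equilibrium (private): 50.05 + 1.49q = 74.78 - 1.26q → q_m = 8.9927.
Social marginal cost = private MC + MEC = 51.32 + 1.84q.
Set SMC = demand: 51.32 + 1.84q = 74.78 - 1.26q → q* = 7.5677.
Between q* and q_m the wedge SMC − demand runs linearly from 0 to MEC(q_m), so the loss is a triangle.
DWL = ½ × 1.4250 × 4.4175 = 3.1475.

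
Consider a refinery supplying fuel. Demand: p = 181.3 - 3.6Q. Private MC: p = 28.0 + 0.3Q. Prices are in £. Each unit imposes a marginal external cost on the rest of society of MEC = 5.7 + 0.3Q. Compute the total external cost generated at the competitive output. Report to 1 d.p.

£455.8

Market equilibrium (private): 28.0 + 0.3Q = 181.3 - 3.6Q → Q_m = 39.3077.
Total external cost = ∫₀^{Q_m} (5.7 + 0.3Q) dQ = 5.7×39.3077 + ½×0.3×39.3077² = 455.8182.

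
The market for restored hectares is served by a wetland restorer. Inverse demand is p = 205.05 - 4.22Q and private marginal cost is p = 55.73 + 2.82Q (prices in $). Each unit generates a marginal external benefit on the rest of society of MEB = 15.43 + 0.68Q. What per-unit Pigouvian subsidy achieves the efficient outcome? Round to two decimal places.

Social marginal cost = private MC − MEB = 40.30 + 2.14Q.
Set SMC = demand: 40.30 + 2.14Q = 205.05 - 4.22Q → Q* = 25.9041.
The Pigouvian subsidy equals MEB at Q*: 15.43 + 0.68×25.9041 = 33.0448.

subsidy = $33.04 per unit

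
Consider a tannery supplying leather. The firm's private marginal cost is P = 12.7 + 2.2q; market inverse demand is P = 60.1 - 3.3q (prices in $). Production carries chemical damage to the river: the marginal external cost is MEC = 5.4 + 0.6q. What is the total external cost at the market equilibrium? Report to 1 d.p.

$68.8

Market equilibrium (private): 12.7 + 2.2q = 60.1 - 3.3q → q_m = 8.6182.
Total external cost = ∫₀^{q_m} (5.4 + 0.6q) dq = 5.4×8.6182 + ½×0.6×8.6182² = 68.8203.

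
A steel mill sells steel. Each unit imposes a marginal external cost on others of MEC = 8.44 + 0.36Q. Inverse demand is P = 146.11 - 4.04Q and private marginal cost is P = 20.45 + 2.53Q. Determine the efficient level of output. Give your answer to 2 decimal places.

Social marginal cost = private MC + MEC = 28.89 + 2.89Q.
Set SMC = demand: 28.89 + 2.89Q = 146.11 - 4.04Q → Q* = 16.9149.

Q* = 16.91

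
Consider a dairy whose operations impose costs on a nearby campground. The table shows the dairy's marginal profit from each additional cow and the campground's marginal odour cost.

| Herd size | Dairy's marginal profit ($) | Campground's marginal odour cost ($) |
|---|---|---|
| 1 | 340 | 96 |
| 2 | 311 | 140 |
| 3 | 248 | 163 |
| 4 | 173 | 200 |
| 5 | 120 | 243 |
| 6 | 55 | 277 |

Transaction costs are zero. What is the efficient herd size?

Bargaining reaches the level where marginal profit last exceeds marginal odour cost.
That holds through level 3 (248 ≥ 163) but not at 4 (173 < 200).

3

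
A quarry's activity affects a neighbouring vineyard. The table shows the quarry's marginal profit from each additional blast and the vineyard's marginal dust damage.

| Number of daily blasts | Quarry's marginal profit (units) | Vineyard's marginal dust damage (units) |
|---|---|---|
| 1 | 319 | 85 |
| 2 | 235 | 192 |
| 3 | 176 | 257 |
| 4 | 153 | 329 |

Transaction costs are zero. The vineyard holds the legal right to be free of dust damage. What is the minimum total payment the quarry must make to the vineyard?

Efficient level: marginal profit ≥ marginal dust damage through level 2, so k* = 2.
With the vineyard holding the right, the quarry must at least compensate total damage at k*: 85 + 192 = 277.

277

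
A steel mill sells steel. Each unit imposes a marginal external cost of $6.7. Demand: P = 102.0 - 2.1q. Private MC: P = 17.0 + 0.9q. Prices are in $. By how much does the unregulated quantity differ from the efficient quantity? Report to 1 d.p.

2.2 units

Market equilibrium (private): 17.0 + 0.9q = 102.0 - 2.1q → q_m = 28.3333.
Social marginal cost = private MC + MEC = 23.7 + 0.9q.
Set SMC = demand: 23.7 + 0.9q = 102.0 - 2.1q → q* = 26.1000.
Gap = |28.3333 − 26.1000| = 2.2333.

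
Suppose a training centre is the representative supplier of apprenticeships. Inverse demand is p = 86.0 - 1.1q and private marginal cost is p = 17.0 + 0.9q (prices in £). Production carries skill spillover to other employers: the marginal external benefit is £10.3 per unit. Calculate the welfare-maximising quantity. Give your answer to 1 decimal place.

Social marginal cost = private MC − MEB = 6.7 + 0.9q.
Set SMC = demand: 6.7 + 0.9q = 86.0 - 1.1q → q* = 39.6500.

q* = 39.7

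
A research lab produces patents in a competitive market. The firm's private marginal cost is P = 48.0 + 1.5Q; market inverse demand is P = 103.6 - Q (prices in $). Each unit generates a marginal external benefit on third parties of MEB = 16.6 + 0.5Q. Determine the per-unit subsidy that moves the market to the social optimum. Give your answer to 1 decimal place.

subsidy = $34.7 per unit

Social marginal cost = private MC − MEB = 31.4 + Q.
Set SMC = demand: 31.4 + Q = 103.6 - Q → Q* = 36.1000.
The Pigouvian subsidy equals MEB at Q*: 16.6 + 0.5×36.1000 = 34.6500.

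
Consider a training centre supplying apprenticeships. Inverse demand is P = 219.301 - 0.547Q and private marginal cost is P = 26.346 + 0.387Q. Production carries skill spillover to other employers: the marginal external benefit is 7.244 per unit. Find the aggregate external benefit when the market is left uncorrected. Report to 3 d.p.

1496.537

Market equilibrium (private): 26.346 + 0.387Q = 219.301 - 0.547Q → Q_m = 206.5899.
Total external benefit = MEB × Q_m = 7.244 × 206.5899 = 1496.5372.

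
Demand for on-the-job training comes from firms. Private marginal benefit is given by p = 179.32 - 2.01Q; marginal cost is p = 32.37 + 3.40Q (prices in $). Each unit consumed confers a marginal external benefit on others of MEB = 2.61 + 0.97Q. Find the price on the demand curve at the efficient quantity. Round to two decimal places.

P = $111.61

Social marginal benefit = demand + MEB = 181.93 - 1.04Q.
Set SMB = MC: 181.93 - 1.04Q = 32.37 + 3.40Q → Q* = 33.6847.
Consumer price on the demand curve at Q*: 179.32 − 2.01×33.6847 = 111.6138.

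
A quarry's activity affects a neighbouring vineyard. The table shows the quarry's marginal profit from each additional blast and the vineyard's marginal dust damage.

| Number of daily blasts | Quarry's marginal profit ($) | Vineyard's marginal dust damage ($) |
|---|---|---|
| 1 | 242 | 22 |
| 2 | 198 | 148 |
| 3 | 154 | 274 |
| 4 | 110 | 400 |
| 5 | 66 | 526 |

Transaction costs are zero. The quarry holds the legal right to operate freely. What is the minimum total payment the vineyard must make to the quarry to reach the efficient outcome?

$330

Left alone the quarry would choose level 5 (marginal profit stays positive).
Efficient level: k* = 2 (marginal profit ≥ marginal dust damage through 2).
The vineyard must at least cover the quarry's forgone profit from cutting 5→2: 154 + 110 + 66 = 330.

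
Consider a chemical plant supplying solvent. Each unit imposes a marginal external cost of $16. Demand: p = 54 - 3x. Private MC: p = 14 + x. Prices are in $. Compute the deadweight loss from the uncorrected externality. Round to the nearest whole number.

DWL = $32

Market equilibrium (private): 14 + x = 54 - 3x → x_m = 10.0000.
Social marginal cost = private MC + MEC = 30 + x.
Set SMC = demand: 30 + x = 54 - 3x → x* = 6.0000.
The loss is the area between SMC and demand from x* to x_m; with linear curves that's a triangle of height MEC(x_m).
DWL = ½ × 4.0000 × 16.0000 = 32.0000.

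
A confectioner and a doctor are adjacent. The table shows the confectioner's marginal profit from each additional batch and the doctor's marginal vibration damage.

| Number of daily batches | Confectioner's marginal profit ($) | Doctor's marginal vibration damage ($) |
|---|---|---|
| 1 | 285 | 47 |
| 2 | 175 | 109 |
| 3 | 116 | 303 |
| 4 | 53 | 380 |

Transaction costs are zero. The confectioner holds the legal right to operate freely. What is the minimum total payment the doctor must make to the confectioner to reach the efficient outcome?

Left alone the confectioner would choose level 4 (marginal profit stays positive).
Efficient level: k* = 2 (marginal profit ≥ marginal vibration damage through 2).
The doctor must at least cover the confectioner's forgone profit from cutting 4→2: 116 + 53 = 169.

$169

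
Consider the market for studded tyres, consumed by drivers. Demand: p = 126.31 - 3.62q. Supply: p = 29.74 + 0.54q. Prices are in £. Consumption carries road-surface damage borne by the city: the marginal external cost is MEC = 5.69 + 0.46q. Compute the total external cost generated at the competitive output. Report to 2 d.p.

Market equilibrium (private): 29.74 + 0.54q = 126.31 - 3.62q → q_m = 23.2139.
Total external cost = ∫₀^{q_m} (5.69 + 0.46q) dq = 5.69×23.2139 + ½×0.46×23.2139² = 256.0307.

£256.03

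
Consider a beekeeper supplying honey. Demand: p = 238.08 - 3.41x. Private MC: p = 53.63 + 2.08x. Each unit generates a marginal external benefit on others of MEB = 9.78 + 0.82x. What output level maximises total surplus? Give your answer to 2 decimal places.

Social marginal cost = private MC − MEB = 43.85 + 1.26x.
Set SMC = demand: 43.85 + 1.26x = 238.08 - 3.41x → x* = 41.5910.

x* = 41.59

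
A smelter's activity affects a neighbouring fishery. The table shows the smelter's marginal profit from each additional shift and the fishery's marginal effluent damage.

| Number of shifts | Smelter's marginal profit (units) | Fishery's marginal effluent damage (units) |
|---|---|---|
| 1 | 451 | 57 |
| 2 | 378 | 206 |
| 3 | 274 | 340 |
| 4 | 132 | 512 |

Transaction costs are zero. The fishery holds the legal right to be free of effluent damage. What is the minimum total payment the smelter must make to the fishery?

263

Efficient level: marginal profit ≥ marginal effluent damage through level 2, so k* = 2.
With the fishery holding the right, the smelter must at least compensate total damage at k*: 57 + 206 = 263.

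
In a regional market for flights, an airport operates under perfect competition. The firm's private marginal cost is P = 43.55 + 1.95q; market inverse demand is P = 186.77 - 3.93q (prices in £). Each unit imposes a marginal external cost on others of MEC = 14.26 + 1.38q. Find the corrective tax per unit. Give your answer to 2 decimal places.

Social marginal cost = private MC + MEC = 57.81 + 3.33q.
Set SMC = demand: 57.81 + 3.33q = 186.77 - 3.93q → q* = 17.7631.
The Pigouvian tax equals MEC at q*: 14.26 + 1.38×17.7631 = 38.7731.

tax = £38.77 per unit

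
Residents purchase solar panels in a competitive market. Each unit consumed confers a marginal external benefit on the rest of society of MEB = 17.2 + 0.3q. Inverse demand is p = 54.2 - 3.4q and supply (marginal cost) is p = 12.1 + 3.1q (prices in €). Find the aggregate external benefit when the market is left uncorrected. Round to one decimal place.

Market equilibrium (private): 12.1 + 3.1q = 54.2 - 3.4q → q_m = 6.4769.
Total external benefit = ∫₀^{q_m} (17.2 + 0.3q) dq = 17.2×6.4769 + ½×0.3×6.4769² = 117.6952.

€117.7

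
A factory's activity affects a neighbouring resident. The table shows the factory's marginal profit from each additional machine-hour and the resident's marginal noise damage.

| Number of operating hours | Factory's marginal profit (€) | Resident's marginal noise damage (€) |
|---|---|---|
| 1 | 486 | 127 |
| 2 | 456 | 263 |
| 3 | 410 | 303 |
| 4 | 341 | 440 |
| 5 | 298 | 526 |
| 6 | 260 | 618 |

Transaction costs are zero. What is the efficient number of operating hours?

3

Bargaining reaches the level where marginal profit last exceeds marginal noise damage.
That holds through level 3 (410 ≥ 303) but not at 4 (341 < 440).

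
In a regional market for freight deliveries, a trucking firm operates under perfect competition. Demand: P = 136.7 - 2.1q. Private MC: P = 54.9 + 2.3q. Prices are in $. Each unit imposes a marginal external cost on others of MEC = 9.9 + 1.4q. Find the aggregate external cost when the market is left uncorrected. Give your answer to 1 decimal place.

Market equilibrium (private): 54.9 + 2.3q = 136.7 - 2.1q → q_m = 18.5909.
Total external cost = ∫₀^{q_m} (9.9 + 1.4q) dq = 9.9×18.5909 + ½×1.4×18.5909² = 425.9850.

$426.0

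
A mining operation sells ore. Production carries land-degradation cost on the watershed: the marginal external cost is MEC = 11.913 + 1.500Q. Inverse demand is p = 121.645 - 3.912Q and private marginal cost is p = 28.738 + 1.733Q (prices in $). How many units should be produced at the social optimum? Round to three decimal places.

Q* = 11.336

Social marginal cost = private MC + MEC = 40.651 + 3.233Q.
Set SMC = demand: 40.651 + 3.233Q = 121.645 - 3.912Q → Q* = 11.3358.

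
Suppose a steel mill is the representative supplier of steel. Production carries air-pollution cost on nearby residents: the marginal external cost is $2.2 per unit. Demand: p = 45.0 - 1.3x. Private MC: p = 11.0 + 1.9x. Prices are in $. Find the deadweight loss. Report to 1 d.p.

DWL = $0.8

Market equilibrium (private): 11.0 + 1.9x = 45.0 - 1.3x → x_m = 10.6250.
Social marginal cost = private MC + MEC = 13.2 + 1.9x.
Set SMC = demand: 13.2 + 1.9x = 45.0 - 1.3x → x* = 9.9375.
The loss is the area between SMC and demand from x* to x_m; with linear curves that's a triangle of height MEC(x_m).
DWL = ½ × 0.6875 × 2.2000 = 0.7563.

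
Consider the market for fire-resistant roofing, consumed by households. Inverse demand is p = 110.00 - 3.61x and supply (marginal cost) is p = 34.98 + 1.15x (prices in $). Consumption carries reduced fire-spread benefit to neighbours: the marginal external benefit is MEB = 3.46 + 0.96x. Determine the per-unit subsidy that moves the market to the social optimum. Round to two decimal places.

subsidy = $23.29 per unit

Social marginal benefit = demand + MEB = 113.46 - 2.65x.
Set SMB = MC: 113.46 - 2.65x = 34.98 + 1.15x → x* = 20.6526.
The Pigouvian subsidy equals MEB at x*: 3.46 + 0.96×20.6526 = 23.2865.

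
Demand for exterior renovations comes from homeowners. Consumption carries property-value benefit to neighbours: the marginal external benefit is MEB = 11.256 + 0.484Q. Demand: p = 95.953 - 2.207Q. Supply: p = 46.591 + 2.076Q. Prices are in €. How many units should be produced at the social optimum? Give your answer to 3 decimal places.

Social marginal benefit = demand + MEB = 107.209 - 1.723Q.
Set SMB = MC: 107.209 - 1.723Q = 46.591 + 2.076Q → Q* = 15.9563.

Q* = 15.956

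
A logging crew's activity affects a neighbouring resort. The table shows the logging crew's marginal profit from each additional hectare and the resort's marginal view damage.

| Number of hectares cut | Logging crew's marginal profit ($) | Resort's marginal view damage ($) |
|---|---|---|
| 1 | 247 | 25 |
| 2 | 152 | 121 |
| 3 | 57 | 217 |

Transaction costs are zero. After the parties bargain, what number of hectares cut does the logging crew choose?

2

Bargaining reaches the level where marginal profit last exceeds marginal view damage.
That holds through level 2 (152 ≥ 121) but not at 3 (57 < 217).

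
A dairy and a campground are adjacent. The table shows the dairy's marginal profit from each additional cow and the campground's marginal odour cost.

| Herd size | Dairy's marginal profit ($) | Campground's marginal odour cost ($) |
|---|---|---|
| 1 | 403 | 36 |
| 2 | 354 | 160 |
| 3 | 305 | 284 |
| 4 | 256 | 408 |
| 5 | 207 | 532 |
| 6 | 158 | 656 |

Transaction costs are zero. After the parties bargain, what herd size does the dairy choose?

3

Bargaining reaches the level where marginal profit last exceeds marginal odour cost.
That holds through level 3 (305 ≥ 284) but not at 4 (256 < 408).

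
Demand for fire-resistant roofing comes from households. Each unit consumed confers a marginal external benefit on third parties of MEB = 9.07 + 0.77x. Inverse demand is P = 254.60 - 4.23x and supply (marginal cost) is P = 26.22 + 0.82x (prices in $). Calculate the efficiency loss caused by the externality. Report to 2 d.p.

DWL = $225.06

Market equilibrium (private): 26.22 + 0.82x = 254.60 - 4.23x → x_m = 45.2238.
Social marginal benefit = demand + MEB = 263.67 - 3.46x.
Set SMB = MC: 263.67 - 3.46x = 26.22 + 0.82x → x* = 55.4790.
Between x* and x_m the wedge SMB − MC runs linearly from 0 to MEB(x_m), so the loss is a triangle.
DWL = ½ × 10.2552 × 43.8923 = 225.0622.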